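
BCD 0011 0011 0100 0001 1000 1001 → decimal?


Each 4-bit group → digit:
  0011 → 3
  0011 → 3
  0100 → 4
  0001 → 1
  1000 → 8
  1001 → 9
= 334189


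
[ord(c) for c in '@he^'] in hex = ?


String: '@he^'  (4 characters)
Per-character ASCII lookup:
  '@': special character: '@' = 64 → 0x40
  'h': lowercase starts at 97: 'h' = 97 + 7 = 104 → 0x68
  'e': lowercase starts at 97: 'e' = 97 + 4 = 101 → 0x65
  '^': special character: '^' = 94 → 0x5E
= 0x40 0x68 0x65 0x5E


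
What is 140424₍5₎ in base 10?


Positional values (base 5):
  4 × 5^0 = 4 × 1 = 4
  2 × 5^1 = 2 × 5 = 10
  4 × 5^2 = 4 × 25 = 100
  0 × 5^3 = 0 × 125 = 0
  4 × 5^4 = 4 × 625 = 2500
  1 × 5^5 = 1 × 3125 = 3125
Sum = 4 + 10 + 100 + 0 + 2500 + 3125
= 5739


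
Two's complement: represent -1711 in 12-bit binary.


Original: 011010101111
Step 1 - Invert all bits: 100101010000
Step 2 - Add 1: 100101010000 + 1
= 100101010001 (represents -1711)


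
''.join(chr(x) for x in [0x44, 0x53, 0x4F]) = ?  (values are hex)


Codes (hex): 0x44 0x53 0x4F
Per-code ASCII lookup:
  0x44 = 68  (range 65-90: uppercase, 68 - 65 = 3) → 'D'
  0x53 = 83  (range 65-90: uppercase, 83 - 65 = 18) → 'S'
  0x4F = 79  (range 65-90: uppercase, 79 - 65 = 14) → 'O'
= 'DSO'


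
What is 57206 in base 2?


Divide by 2 repeatedly:
57206 ÷ 2 = 28603 remainder 0
28603 ÷ 2 = 14301 remainder 1
14301 ÷ 2 = 7150 remainder 1
7150 ÷ 2 = 3575 remainder 0
3575 ÷ 2 = 1787 remainder 1
1787 ÷ 2 = 893 remainder 1
893 ÷ 2 = 446 remainder 1
446 ÷ 2 = 223 remainder 0
223 ÷ 2 = 111 remainder 1
111 ÷ 2 = 55 remainder 1
55 ÷ 2 = 27 remainder 1
27 ÷ 2 = 13 remainder 1
13 ÷ 2 = 6 remainder 1
6 ÷ 2 = 3 remainder 0
3 ÷ 2 = 1 remainder 1
1 ÷ 2 = 0 remainder 1
Reading remainders bottom-up:
= 1101111101110110


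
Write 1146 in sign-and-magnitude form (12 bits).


Sign bit: 0 (positive)
Magnitude: 1146 = 10001111010
= 010001111010


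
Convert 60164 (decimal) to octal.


Divide by 8 repeatedly:
60164 ÷ 8 = 7520 remainder 4
7520 ÷ 8 = 940 remainder 0
940 ÷ 8 = 117 remainder 4
117 ÷ 8 = 14 remainder 5
14 ÷ 8 = 1 remainder 6
1 ÷ 8 = 0 remainder 1
Reading remainders bottom-up:
= 0o165404


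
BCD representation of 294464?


Each digit → 4-bit binary:
  2 → 0010
  9 → 1001
  4 → 0100
  4 → 0100
  6 → 0110
  4 → 0100
= 0010 1001 0100 0100 0110 0100


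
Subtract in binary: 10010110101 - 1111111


Align and subtract column by column (LSB to MSB, borrowing when needed):
  10010110101
- 00001111111
  -----------
  col 0: (1 - 0 borrow-in) - 1 → 1 - 1 = 0, borrow out 0
  col 1: (0 - 0 borrow-in) - 1 → borrow from next column: (0+2) - 1 = 1, borrow out 1
  col 2: (1 - 1 borrow-in) - 1 → borrow from next column: (0+2) - 1 = 1, borrow out 1
  col 3: (0 - 1 borrow-in) - 1 → borrow from next column: (-1+2) - 1 = 0, borrow out 1
  col 4: (1 - 1 borrow-in) - 1 → borrow from next column: (0+2) - 1 = 1, borrow out 1
  col 5: (1 - 1 borrow-in) - 1 → borrow from next column: (0+2) - 1 = 1, borrow out 1
  col 6: (0 - 1 borrow-in) - 1 → borrow from next column: (-1+2) - 1 = 0, borrow out 1
  col 7: (1 - 1 borrow-in) - 0 → 0 - 0 = 0, borrow out 0
  col 8: (0 - 0 borrow-in) - 0 → 0 - 0 = 0, borrow out 0
  col 9: (0 - 0 borrow-in) - 0 → 0 - 0 = 0, borrow out 0
  col 10: (1 - 0 borrow-in) - 0 → 1 - 0 = 1, borrow out 0
Reading bits MSB→LSB: 10000110110
Strip leading zeros: 10000110110
= 10000110110


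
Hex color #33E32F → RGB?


Hex: #33E32F
R = 33₁₆ = 51
G = E3₁₆ = 227
B = 2F₁₆ = 47
= RGB(51, 227, 47)


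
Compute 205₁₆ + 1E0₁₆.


Align and add column by column (LSB to MSB, each column mod 16 with carry):
  0205
+ 01E0
  ----
  col 0: 5(5) + 0(0) + 0 (carry in) = 5 → 5(5), carry out 0
  col 1: 0(0) + E(14) + 0 (carry in) = 14 → E(14), carry out 0
  col 2: 2(2) + 1(1) + 0 (carry in) = 3 → 3(3), carry out 0
  col 3: 0(0) + 0(0) + 0 (carry in) = 0 → 0(0), carry out 0
Reading digits MSB→LSB: 03E5
Strip leading zeros: 3E5
= 0x3E5


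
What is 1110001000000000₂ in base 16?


Group into 4-bit nibbles: 1110001000000000
  1110 = E
  0010 = 2
  0000 = 0
  0000 = 0
= 0xE200


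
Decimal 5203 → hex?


Divide by 16 repeatedly:
5203 ÷ 16 = 325 remainder 3 (3)
325 ÷ 16 = 20 remainder 5 (5)
20 ÷ 16 = 1 remainder 4 (4)
1 ÷ 16 = 0 remainder 1 (1)
Reading remainders bottom-up:
= 0x1453


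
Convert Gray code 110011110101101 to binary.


Gray code: 110011110101101
MSB stays the same: 1
Each subsequent bit = prev_binary XOR current_gray:
  B[1] = 1 XOR 1 = 0
  B[2] = 0 XOR 0 = 0
  B[3] = 0 XOR 0 = 0
  B[4] = 0 XOR 1 = 1
  B[5] = 1 XOR 1 = 0
  B[6] = 0 XOR 1 = 1
  B[7] = 1 XOR 1 = 0
  B[8] = 0 XOR 0 = 0
  B[9] = 0 XOR 1 = 1
  B[10] = 1 XOR 0 = 1
  B[11] = 1 XOR 1 = 0
  B[12] = 0 XOR 1 = 1
  B[13] = 1 XOR 0 = 1
  B[14] = 1 XOR 1 = 0
= 100010100110110 (17718 decimal)


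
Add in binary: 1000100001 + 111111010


Align and add column by column (LSB to MSB, carry propagating):
  01000100001
+ 00111111010
  -----------
  col 0: 1 + 0 + 0 (carry in) = 1 → bit 1, carry out 0
  col 1: 0 + 1 + 0 (carry in) = 1 → bit 1, carry out 0
  col 2: 0 + 0 + 0 (carry in) = 0 → bit 0, carry out 0
  col 3: 0 + 1 + 0 (carry in) = 1 → bit 1, carry out 0
  col 4: 0 + 1 + 0 (carry in) = 1 → bit 1, carry out 0
  col 5: 1 + 1 + 0 (carry in) = 2 → bit 0, carry out 1
  col 6: 0 + 1 + 1 (carry in) = 2 → bit 0, carry out 1
  col 7: 0 + 1 + 1 (carry in) = 2 → bit 0, carry out 1
  col 8: 0 + 1 + 1 (carry in) = 2 → bit 0, carry out 1
  col 9: 1 + 0 + 1 (carry in) = 2 → bit 0, carry out 1
  col 10: 0 + 0 + 1 (carry in) = 1 → bit 1, carry out 0
Reading bits MSB→LSB: 10000011011
Strip leading zeros: 10000011011
= 10000011011


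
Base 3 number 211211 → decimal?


Positional values (base 3):
  1 × 3^0 = 1 × 1 = 1
  1 × 3^1 = 1 × 3 = 3
  2 × 3^2 = 2 × 9 = 18
  1 × 3^3 = 1 × 27 = 27
  1 × 3^4 = 1 × 81 = 81
  2 × 3^5 = 2 × 243 = 486
Sum = 1 + 3 + 18 + 27 + 81 + 486
= 616


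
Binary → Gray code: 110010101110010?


Binary: 110010101110010
Gray code: G = B XOR (B >> 1)
B >> 1 = 011001010111001
110010101110010 XOR 011001010111001:
  1 XOR 0 = 1
  1 XOR 1 = 0
  0 XOR 1 = 1
  0 XOR 0 = 0
  1 XOR 0 = 1
  0 XOR 1 = 1
  1 XOR 0 = 1
  0 XOR 1 = 1
  1 XOR 0 = 1
  1 XOR 1 = 0
  1 XOR 1 = 0
  0 XOR 1 = 1
  0 XOR 0 = 0
  1 XOR 0 = 1
  0 XOR 1 = 1
= 101011111001011


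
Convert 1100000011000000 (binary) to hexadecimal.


Group into 4-bit nibbles: 1100000011000000
  1100 = C
  0000 = 0
  1100 = C
  0000 = 0
= 0xC0C0


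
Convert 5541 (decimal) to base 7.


Divide by 7 repeatedly:
5541 ÷ 7 = 791 remainder 4
791 ÷ 7 = 113 remainder 0
113 ÷ 7 = 16 remainder 1
16 ÷ 7 = 2 remainder 2
2 ÷ 7 = 0 remainder 2
Reading remainders bottom-up:
= 22104


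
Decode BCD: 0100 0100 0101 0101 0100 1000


Each 4-bit group → digit:
  0100 → 4
  0100 → 4
  0101 → 5
  0101 → 5
  0100 → 4
  1000 → 8
= 445548


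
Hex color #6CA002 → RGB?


Hex: #6CA002
R = 6C₁₆ = 108
G = A0₁₆ = 160
B = 02₁₆ = 2
= RGB(108, 160, 2)


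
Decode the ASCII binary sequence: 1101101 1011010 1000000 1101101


Codes (binary): 1101101 1011010 1000000 1101101
Per-code ASCII lookup:
  1101101 = 109  (range 97-122: lowercase, 109 - 97 = 12) → 'm'
  1011010 = 90  (range 65-90: uppercase, 90 - 65 = 25) → 'Z'
  1000000 = 64  (special character) → '@'
  1101101 = 109  (range 97-122: lowercase, 109 - 97 = 12) → 'm'
= 'mZ@m'


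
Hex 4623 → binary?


Each hex digit → 4 binary bits:
  4 = 0100
  6 = 0110
  2 = 0010
  3 = 0011
Concatenate: 0100 0110 0010 0011
= 0100011000100011


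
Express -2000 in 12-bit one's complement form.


Original: 011111010000
Invert all bits:
  bit 0: 0 → 1
  bit 1: 1 → 0
  bit 2: 1 → 0
  bit 3: 1 → 0
  bit 4: 1 → 0
  bit 5: 1 → 0
  bit 6: 0 → 1
  bit 7: 1 → 0
  bit 8: 0 → 1
  bit 9: 0 → 1
  bit 10: 0 → 1
  bit 11: 0 → 1
= 100000101111


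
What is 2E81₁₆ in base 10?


Positional values:
Position 0: 1 × 16^0 = 1 × 1 = 1
Position 1: 8 × 16^1 = 8 × 16 = 128
Position 2: E × 16^2 = 14 × 256 = 3584
Position 3: 2 × 16^3 = 2 × 4096 = 8192
Sum = 1 + 128 + 3584 + 8192
= 11905


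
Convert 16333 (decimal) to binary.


Divide by 2 repeatedly:
16333 ÷ 2 = 8166 remainder 1
8166 ÷ 2 = 4083 remainder 0
4083 ÷ 2 = 2041 remainder 1
2041 ÷ 2 = 1020 remainder 1
1020 ÷ 2 = 510 remainder 0
510 ÷ 2 = 255 remainder 0
255 ÷ 2 = 127 remainder 1
127 ÷ 2 = 63 remainder 1
63 ÷ 2 = 31 remainder 1
31 ÷ 2 = 15 remainder 1
15 ÷ 2 = 7 remainder 1
7 ÷ 2 = 3 remainder 1
3 ÷ 2 = 1 remainder 1
1 ÷ 2 = 0 remainder 1
Reading remainders bottom-up:
= 11111111001101


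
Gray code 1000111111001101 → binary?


Gray code: 1000111111001101
MSB stays the same: 1
Each subsequent bit = prev_binary XOR current_gray:
  B[1] = 1 XOR 0 = 1
  B[2] = 1 XOR 0 = 1
  B[3] = 1 XOR 0 = 1
  B[4] = 1 XOR 1 = 0
  B[5] = 0 XOR 1 = 1
  B[6] = 1 XOR 1 = 0
  B[7] = 0 XOR 1 = 1
  B[8] = 1 XOR 1 = 0
  B[9] = 0 XOR 1 = 1
  B[10] = 1 XOR 0 = 1
  B[11] = 1 XOR 0 = 1
  B[12] = 1 XOR 1 = 0
  B[13] = 0 XOR 1 = 1
  B[14] = 1 XOR 0 = 1
  B[15] = 1 XOR 1 = 0
= 1111010101110110 (62838 decimal)


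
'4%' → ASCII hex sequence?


String: '4%'  (2 characters)
Per-character ASCII lookup:
  '4': digits start at 48: '4' = 48 + 4 = 52 → 0x34
  '%': special character: '%' = 37 → 0x25
= 0x34 0x25


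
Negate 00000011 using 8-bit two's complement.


Original: 00000011
Step 1 - Invert all bits: 11111100
Step 2 - Add 1: 11111100 + 1
= 11111101 (represents -3)


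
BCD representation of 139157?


Each digit → 4-bit binary:
  1 → 0001
  3 → 0011
  9 → 1001
  1 → 0001
  5 → 0101
  7 → 0111
= 0001 0011 1001 0001 0101 0111


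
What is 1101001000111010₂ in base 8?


Group into 3-bit groups: 001101001000111010
  001 = 1
  101 = 5
  001 = 1
  000 = 0
  111 = 7
  010 = 2
= 0o151072


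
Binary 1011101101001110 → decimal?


Positional values:
Bit 1: 1 × 2^1 = 2
Bit 2: 1 × 2^2 = 4
Bit 3: 1 × 2^3 = 8
Bit 6: 1 × 2^6 = 64
Bit 8: 1 × 2^8 = 256
Bit 9: 1 × 2^9 = 512
Bit 11: 1 × 2^11 = 2048
Bit 12: 1 × 2^12 = 4096
Bit 13: 1 × 2^13 = 8192
Bit 15: 1 × 2^15 = 32768
Sum = 2 + 4 + 8 + 64 + 256 + 512 + 2048 + 4096 + 8192 + 32768
= 47950


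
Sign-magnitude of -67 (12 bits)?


Sign bit: 1 (negative)
Magnitude: 67 = 00001000011
= 100001000011


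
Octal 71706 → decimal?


Positional values:
Position 0: 6 × 8^0 = 6
Position 1: 0 × 8^1 = 0
Position 2: 7 × 8^2 = 448
Position 3: 1 × 8^3 = 512
Position 4: 7 × 8^4 = 28672
Sum = 6 + 0 + 448 + 512 + 28672
= 29638


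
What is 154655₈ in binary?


Each octal digit → 3 binary bits:
  1 = 001
  5 = 101
  4 = 100
  6 = 110
  5 = 101
  5 = 101
Concatenate: 001 101 100 110 101 101
= 001101100110101101


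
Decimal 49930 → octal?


Divide by 8 repeatedly:
49930 ÷ 8 = 6241 remainder 2
6241 ÷ 8 = 780 remainder 1
780 ÷ 8 = 97 remainder 4
97 ÷ 8 = 12 remainder 1
12 ÷ 8 = 1 remainder 4
1 ÷ 8 = 0 remainder 1
Reading remainders bottom-up:
= 0o141412


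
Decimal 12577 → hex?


Divide by 16 repeatedly:
12577 ÷ 16 = 786 remainder 1 (1)
786 ÷ 16 = 49 remainder 2 (2)
49 ÷ 16 = 3 remainder 1 (1)
3 ÷ 16 = 0 remainder 3 (3)
Reading remainders bottom-up:
= 0x3121


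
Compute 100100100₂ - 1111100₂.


Align and subtract column by column (LSB to MSB, borrowing when needed):
  100100100
- 001111100
  ---------
  col 0: (0 - 0 borrow-in) - 0 → 0 - 0 = 0, borrow out 0
  col 1: (0 - 0 borrow-in) - 0 → 0 - 0 = 0, borrow out 0
  col 2: (1 - 0 borrow-in) - 1 → 1 - 1 = 0, borrow out 0
  col 3: (0 - 0 borrow-in) - 1 → borrow from next column: (0+2) - 1 = 1, borrow out 1
  col 4: (0 - 1 borrow-in) - 1 → borrow from next column: (-1+2) - 1 = 0, borrow out 1
  col 5: (1 - 1 borrow-in) - 1 → borrow from next column: (0+2) - 1 = 1, borrow out 1
  col 6: (0 - 1 borrow-in) - 1 → borrow from next column: (-1+2) - 1 = 0, borrow out 1
  col 7: (0 - 1 borrow-in) - 0 → borrow from next column: (-1+2) - 0 = 1, borrow out 1
  col 8: (1 - 1 borrow-in) - 0 → 0 - 0 = 0, borrow out 0
Reading bits MSB→LSB: 010101000
Strip leading zeros: 10101000
= 10101000


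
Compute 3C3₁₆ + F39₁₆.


Align and add column by column (LSB to MSB, each column mod 16 with carry):
  03C3
+ 0F39
  ----
  col 0: 3(3) + 9(9) + 0 (carry in) = 12 → C(12), carry out 0
  col 1: C(12) + 3(3) + 0 (carry in) = 15 → F(15), carry out 0
  col 2: 3(3) + F(15) + 0 (carry in) = 18 → 2(2), carry out 1
  col 3: 0(0) + 0(0) + 1 (carry in) = 1 → 1(1), carry out 0
Reading digits MSB→LSB: 12FC
Strip leading zeros: 12FC
= 0x12FC


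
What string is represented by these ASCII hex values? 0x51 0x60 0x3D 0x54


Codes (hex): 0x51 0x60 0x3D 0x54
Per-code ASCII lookup:
  0x51 = 81  (range 65-90: uppercase, 81 - 65 = 16) → 'Q'
  0x60 = 96  (special character) → '`'
  0x3D = 61  (special character) → '='
  0x54 = 84  (range 65-90: uppercase, 84 - 65 = 19) → 'T'
= 'Q`=T'


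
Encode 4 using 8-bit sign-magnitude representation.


Sign bit: 0 (positive)
Magnitude: 4 = 0000100
= 00000100


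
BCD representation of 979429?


Each digit → 4-bit binary:
  9 → 1001
  7 → 0111
  9 → 1001
  4 → 0100
  2 → 0010
  9 → 1001
= 1001 0111 1001 0100 0010 1001


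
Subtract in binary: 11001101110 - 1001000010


Align and subtract column by column (LSB to MSB, borrowing when needed):
  11001101110
- 01001000010
  -----------
  col 0: (0 - 0 borrow-in) - 0 → 0 - 0 = 0, borrow out 0
  col 1: (1 - 0 borrow-in) - 1 → 1 - 1 = 0, borrow out 0
  col 2: (1 - 0 borrow-in) - 0 → 1 - 0 = 1, borrow out 0
  col 3: (1 - 0 borrow-in) - 0 → 1 - 0 = 1, borrow out 0
  col 4: (0 - 0 borrow-in) - 0 → 0 - 0 = 0, borrow out 0
  col 5: (1 - 0 borrow-in) - 0 → 1 - 0 = 1, borrow out 0
  col 6: (1 - 0 borrow-in) - 1 → 1 - 1 = 0, borrow out 0
  col 7: (0 - 0 borrow-in) - 0 → 0 - 0 = 0, borrow out 0
  col 8: (0 - 0 borrow-in) - 0 → 0 - 0 = 0, borrow out 0
  col 9: (1 - 0 borrow-in) - 1 → 1 - 1 = 0, borrow out 0
  col 10: (1 - 0 borrow-in) - 0 → 1 - 0 = 1, borrow out 0
Reading bits MSB→LSB: 10000101100
Strip leading zeros: 10000101100
= 10000101100


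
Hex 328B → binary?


Each hex digit → 4 binary bits:
  3 = 0011
  2 = 0010
  8 = 1000
  B = 1011
Concatenate: 0011 0010 1000 1011
= 0011001010001011


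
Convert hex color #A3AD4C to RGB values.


Hex: #A3AD4C
R = A3₁₆ = 163
G = AD₁₆ = 173
B = 4C₁₆ = 76
= RGB(163, 173, 76)


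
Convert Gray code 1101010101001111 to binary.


Gray code: 1101010101001111
MSB stays the same: 1
Each subsequent bit = prev_binary XOR current_gray:
  B[1] = 1 XOR 1 = 0
  B[2] = 0 XOR 0 = 0
  B[3] = 0 XOR 1 = 1
  B[4] = 1 XOR 0 = 1
  B[5] = 1 XOR 1 = 0
  B[6] = 0 XOR 0 = 0
  B[7] = 0 XOR 1 = 1
  B[8] = 1 XOR 0 = 1
  B[9] = 1 XOR 1 = 0
  B[10] = 0 XOR 0 = 0
  B[11] = 0 XOR 0 = 0
  B[12] = 0 XOR 1 = 1
  B[13] = 1 XOR 1 = 0
  B[14] = 0 XOR 1 = 1
  B[15] = 1 XOR 1 = 0
= 1001100110001010 (39306 decimal)


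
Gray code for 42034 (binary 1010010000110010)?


Binary: 1010010000110010
Gray code: G = B XOR (B >> 1)
B >> 1 = 0101001000011001
1010010000110010 XOR 0101001000011001:
  1 XOR 0 = 1
  0 XOR 1 = 1
  1 XOR 0 = 1
  0 XOR 1 = 1
  0 XOR 0 = 0
  1 XOR 0 = 1
  0 XOR 1 = 1
  0 XOR 0 = 0
  0 XOR 0 = 0
  0 XOR 0 = 0
  1 XOR 0 = 1
  1 XOR 1 = 0
  0 XOR 1 = 1
  0 XOR 0 = 0
  1 XOR 0 = 1
  0 XOR 1 = 1
= 1111011000101011


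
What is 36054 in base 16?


Divide by 16 repeatedly:
36054 ÷ 16 = 2253 remainder 6 (6)
2253 ÷ 16 = 140 remainder 13 (D)
140 ÷ 16 = 8 remainder 12 (C)
8 ÷ 16 = 0 remainder 8 (8)
Reading remainders bottom-up:
= 0x8CD6


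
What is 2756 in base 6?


Divide by 6 repeatedly:
2756 ÷ 6 = 459 remainder 2
459 ÷ 6 = 76 remainder 3
76 ÷ 6 = 12 remainder 4
12 ÷ 6 = 2 remainder 0
2 ÷ 6 = 0 remainder 2
Reading remainders bottom-up:
= 20432


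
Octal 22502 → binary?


Each octal digit → 3 binary bits:
  2 = 010
  2 = 010
  5 = 101
  0 = 000
  2 = 010
Concatenate: 010 010 101 000 010
= 010010101000010


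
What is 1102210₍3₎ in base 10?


Positional values (base 3):
  0 × 3^0 = 0 × 1 = 0
  1 × 3^1 = 1 × 3 = 3
  2 × 3^2 = 2 × 9 = 18
  2 × 3^3 = 2 × 27 = 54
  0 × 3^4 = 0 × 81 = 0
  1 × 3^5 = 1 × 243 = 243
  1 × 3^6 = 1 × 729 = 729
Sum = 0 + 3 + 18 + 54 + 0 + 243 + 729
= 1047


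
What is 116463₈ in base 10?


Positional values:
Position 0: 3 × 8^0 = 3
Position 1: 6 × 8^1 = 48
Position 2: 4 × 8^2 = 256
Position 3: 6 × 8^3 = 3072
Position 4: 1 × 8^4 = 4096
Position 5: 1 × 8^5 = 32768
Sum = 3 + 48 + 256 + 3072 + 4096 + 32768
= 40243


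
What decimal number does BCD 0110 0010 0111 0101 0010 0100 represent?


Each 4-bit group → digit:
  0110 → 6
  0010 → 2
  0111 → 7
  0101 → 5
  0010 → 2
  0100 → 4
= 627524


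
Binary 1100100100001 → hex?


Group into 4-bit nibbles: 0001100100100001
  0001 = 1
  1001 = 9
  0010 = 2
  0001 = 1
= 0x1921


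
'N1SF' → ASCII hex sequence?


String: 'N1SF'  (4 characters)
Per-character ASCII lookup:
  'N': uppercase starts at 65: 'N' = 65 + 13 = 78 → 0x4E
  '1': digits start at 48: '1' = 48 + 1 = 49 → 0x31
  'S': uppercase starts at 65: 'S' = 65 + 18 = 83 → 0x53
  'F': uppercase starts at 65: 'F' = 65 + 5 = 70 → 0x46
= 0x4E 0x31 0x53 0x46


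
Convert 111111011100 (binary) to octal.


Group into 3-bit groups: 111111011100
  111 = 7
  111 = 7
  011 = 3
  100 = 4
= 0o7734


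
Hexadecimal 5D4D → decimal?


Positional values:
Position 0: D × 16^0 = 13 × 1 = 13
Position 1: 4 × 16^1 = 4 × 16 = 64
Position 2: D × 16^2 = 13 × 256 = 3328
Position 3: 5 × 16^3 = 5 × 4096 = 20480
Sum = 13 + 64 + 3328 + 20480
= 23885


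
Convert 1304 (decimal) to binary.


Divide by 2 repeatedly:
1304 ÷ 2 = 652 remainder 0
652 ÷ 2 = 326 remainder 0
326 ÷ 2 = 163 remainder 0
163 ÷ 2 = 81 remainder 1
81 ÷ 2 = 40 remainder 1
40 ÷ 2 = 20 remainder 0
20 ÷ 2 = 10 remainder 0
10 ÷ 2 = 5 remainder 0
5 ÷ 2 = 2 remainder 1
2 ÷ 2 = 1 remainder 0
1 ÷ 2 = 0 remainder 1
Reading remainders bottom-up:
= 10100011000


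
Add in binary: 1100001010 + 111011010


Align and add column by column (LSB to MSB, carry propagating):
  01100001010
+ 00111011010
  -----------
  col 0: 0 + 0 + 0 (carry in) = 0 → bit 0, carry out 0
  col 1: 1 + 1 + 0 (carry in) = 2 → bit 0, carry out 1
  col 2: 0 + 0 + 1 (carry in) = 1 → bit 1, carry out 0
  col 3: 1 + 1 + 0 (carry in) = 2 → bit 0, carry out 1
  col 4: 0 + 1 + 1 (carry in) = 2 → bit 0, carry out 1
  col 5: 0 + 0 + 1 (carry in) = 1 → bit 1, carry out 0
  col 6: 0 + 1 + 0 (carry in) = 1 → bit 1, carry out 0
  col 7: 0 + 1 + 0 (carry in) = 1 → bit 1, carry out 0
  col 8: 1 + 1 + 0 (carry in) = 2 → bit 0, carry out 1
  col 9: 1 + 0 + 1 (carry in) = 2 → bit 0, carry out 1
  col 10: 0 + 0 + 1 (carry in) = 1 → bit 1, carry out 0
Reading bits MSB→LSB: 10011100100
Strip leading zeros: 10011100100
= 10011100100


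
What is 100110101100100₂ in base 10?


Positional values:
Bit 2: 1 × 2^2 = 4
Bit 5: 1 × 2^5 = 32
Bit 6: 1 × 2^6 = 64
Bit 8: 1 × 2^8 = 256
Bit 10: 1 × 2^10 = 1024
Bit 11: 1 × 2^11 = 2048
Bit 14: 1 × 2^14 = 16384
Sum = 4 + 32 + 64 + 256 + 1024 + 2048 + 16384
= 19812


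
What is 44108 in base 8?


Divide by 8 repeatedly:
44108 ÷ 8 = 5513 remainder 4
5513 ÷ 8 = 689 remainder 1
689 ÷ 8 = 86 remainder 1
86 ÷ 8 = 10 remainder 6
10 ÷ 8 = 1 remainder 2
1 ÷ 8 = 0 remainder 1
Reading remainders bottom-up:
= 0o126114


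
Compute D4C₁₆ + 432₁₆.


Align and add column by column (LSB to MSB, each column mod 16 with carry):
  0D4C
+ 0432
  ----
  col 0: C(12) + 2(2) + 0 (carry in) = 14 → E(14), carry out 0
  col 1: 4(4) + 3(3) + 0 (carry in) = 7 → 7(7), carry out 0
  col 2: D(13) + 4(4) + 0 (carry in) = 17 → 1(1), carry out 1
  col 3: 0(0) + 0(0) + 1 (carry in) = 1 → 1(1), carry out 0
Reading digits MSB→LSB: 117E
Strip leading zeros: 117E
= 0x117E


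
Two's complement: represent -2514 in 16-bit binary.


Original: 0000100111010010
Step 1 - Invert all bits: 1111011000101101
Step 2 - Add 1: 1111011000101101 + 1
= 1111011000101110 (represents -2514)


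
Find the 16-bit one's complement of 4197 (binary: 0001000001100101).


Original: 0001000001100101
Invert all bits:
  bit 0: 0 → 1
  bit 1: 0 → 1
  bit 2: 0 → 1
  bit 3: 1 → 0
  bit 4: 0 → 1
  bit 5: 0 → 1
  bit 6: 0 → 1
  bit 7: 0 → 1
  bit 8: 0 → 1
  bit 9: 1 → 0
  bit 10: 1 → 0
  bit 11: 0 → 1
  bit 12: 0 → 1
  bit 13: 1 → 0
  bit 14: 0 → 1
  bit 15: 1 → 0
= 1110111110011010


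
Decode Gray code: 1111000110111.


Gray code: 1111000110111
MSB stays the same: 1
Each subsequent bit = prev_binary XOR current_gray:
  B[1] = 1 XOR 1 = 0
  B[2] = 0 XOR 1 = 1
  B[3] = 1 XOR 1 = 0
  B[4] = 0 XOR 0 = 0
  B[5] = 0 XOR 0 = 0
  B[6] = 0 XOR 0 = 0
  B[7] = 0 XOR 1 = 1
  B[8] = 1 XOR 1 = 0
  B[9] = 0 XOR 0 = 0
  B[10] = 0 XOR 1 = 1
  B[11] = 1 XOR 1 = 0
  B[12] = 0 XOR 1 = 1
= 1010000100101 (5157 decimal)


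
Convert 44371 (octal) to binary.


Each octal digit → 3 binary bits:
  4 = 100
  4 = 100
  3 = 011
  7 = 111
  1 = 001
Concatenate: 100 100 011 111 001
= 100100011111001


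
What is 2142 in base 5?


Divide by 5 repeatedly:
2142 ÷ 5 = 428 remainder 2
428 ÷ 5 = 85 remainder 3
85 ÷ 5 = 17 remainder 0
17 ÷ 5 = 3 remainder 2
3 ÷ 5 = 0 remainder 3
Reading remainders bottom-up:
= 32032


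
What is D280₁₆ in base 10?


Positional values:
Position 0: 0 × 16^0 = 0 × 1 = 0
Position 1: 8 × 16^1 = 8 × 16 = 128
Position 2: 2 × 16^2 = 2 × 256 = 512
Position 3: D × 16^3 = 13 × 4096 = 53248
Sum = 0 + 128 + 512 + 53248
= 53888


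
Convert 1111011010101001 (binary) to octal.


Group into 3-bit groups: 001111011010101001
  001 = 1
  111 = 7
  011 = 3
  010 = 2
  101 = 5
  001 = 1
= 0o173251


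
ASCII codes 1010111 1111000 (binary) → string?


Codes (binary): 1010111 1111000
Per-code ASCII lookup:
  1010111 = 87  (range 65-90: uppercase, 87 - 65 = 22) → 'W'
  1111000 = 120  (range 97-122: lowercase, 120 - 97 = 23) → 'x'
= 'Wx'


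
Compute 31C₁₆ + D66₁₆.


Align and add column by column (LSB to MSB, each column mod 16 with carry):
  031C
+ 0D66
  ----
  col 0: C(12) + 6(6) + 0 (carry in) = 18 → 2(2), carry out 1
  col 1: 1(1) + 6(6) + 1 (carry in) = 8 → 8(8), carry out 0
  col 2: 3(3) + D(13) + 0 (carry in) = 16 → 0(0), carry out 1
  col 3: 0(0) + 0(0) + 1 (carry in) = 1 → 1(1), carry out 0
Reading digits MSB→LSB: 1082
Strip leading zeros: 1082
= 0x1082


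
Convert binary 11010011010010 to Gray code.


Binary: 11010011010010
Gray code: G = B XOR (B >> 1)
B >> 1 = 01101001101001
11010011010010 XOR 01101001101001:
  1 XOR 0 = 1
  1 XOR 1 = 0
  0 XOR 1 = 1
  1 XOR 0 = 1
  0 XOR 1 = 1
  0 XOR 0 = 0
  1 XOR 0 = 1
  1 XOR 1 = 0
  0 XOR 1 = 1
  1 XOR 0 = 1
  0 XOR 1 = 1
  0 XOR 0 = 0
  1 XOR 0 = 1
  0 XOR 1 = 1
= 10111010111011


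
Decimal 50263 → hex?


Divide by 16 repeatedly:
50263 ÷ 16 = 3141 remainder 7 (7)
3141 ÷ 16 = 196 remainder 5 (5)
196 ÷ 16 = 12 remainder 4 (4)
12 ÷ 16 = 0 remainder 12 (C)
Reading remainders bottom-up:
= 0xC457


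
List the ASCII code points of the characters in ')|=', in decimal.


String: ')|='  (3 characters)
Per-character ASCII lookup:
  ')': special character: ')' = 41
  '|': special character: '|' = 124
  '=': special character: '=' = 61
= 41 124 61


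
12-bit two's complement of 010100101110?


Original: 010100101110
Step 1 - Invert all bits: 101011010001
Step 2 - Add 1: 101011010001 + 1
= 101011010010 (represents -1326)


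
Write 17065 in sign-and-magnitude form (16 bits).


Sign bit: 0 (positive)
Magnitude: 17065 = 100001010101001
= 0100001010101001


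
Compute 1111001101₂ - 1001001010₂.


Align and subtract column by column (LSB to MSB, borrowing when needed):
  1111001101
- 1001001010
  ----------
  col 0: (1 - 0 borrow-in) - 0 → 1 - 0 = 1, borrow out 0
  col 1: (0 - 0 borrow-in) - 1 → borrow from next column: (0+2) - 1 = 1, borrow out 1
  col 2: (1 - 1 borrow-in) - 0 → 0 - 0 = 0, borrow out 0
  col 3: (1 - 0 borrow-in) - 1 → 1 - 1 = 0, borrow out 0
  col 4: (0 - 0 borrow-in) - 0 → 0 - 0 = 0, borrow out 0
  col 5: (0 - 0 borrow-in) - 0 → 0 - 0 = 0, borrow out 0
  col 6: (1 - 0 borrow-in) - 1 → 1 - 1 = 0, borrow out 0
  col 7: (1 - 0 borrow-in) - 0 → 1 - 0 = 1, borrow out 0
  col 8: (1 - 0 borrow-in) - 0 → 1 - 0 = 1, borrow out 0
  col 9: (1 - 0 borrow-in) - 1 → 1 - 1 = 0, borrow out 0
Reading bits MSB→LSB: 0110000011
Strip leading zeros: 110000011
= 110000011


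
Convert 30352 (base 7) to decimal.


Positional values (base 7):
  2 × 7^0 = 2 × 1 = 2
  5 × 7^1 = 5 × 7 = 35
  3 × 7^2 = 3 × 49 = 147
  0 × 7^3 = 0 × 343 = 0
  3 × 7^4 = 3 × 2401 = 7203
Sum = 2 + 35 + 147 + 0 + 7203
= 7387


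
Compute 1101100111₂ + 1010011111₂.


Align and add column by column (LSB to MSB, carry propagating):
  01101100111
+ 01010011111
  -----------
  col 0: 1 + 1 + 0 (carry in) = 2 → bit 0, carry out 1
  col 1: 1 + 1 + 1 (carry in) = 3 → bit 1, carry out 1
  col 2: 1 + 1 + 1 (carry in) = 3 → bit 1, carry out 1
  col 3: 0 + 1 + 1 (carry in) = 2 → bit 0, carry out 1
  col 4: 0 + 1 + 1 (carry in) = 2 → bit 0, carry out 1
  col 5: 1 + 0 + 1 (carry in) = 2 → bit 0, carry out 1
  col 6: 1 + 0 + 1 (carry in) = 2 → bit 0, carry out 1
  col 7: 0 + 1 + 1 (carry in) = 2 → bit 0, carry out 1
  col 8: 1 + 0 + 1 (carry in) = 2 → bit 0, carry out 1
  col 9: 1 + 1 + 1 (carry in) = 3 → bit 1, carry out 1
  col 10: 0 + 0 + 1 (carry in) = 1 → bit 1, carry out 0
Reading bits MSB→LSB: 11000000110
Strip leading zeros: 11000000110
= 11000000110


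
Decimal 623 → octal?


Divide by 8 repeatedly:
623 ÷ 8 = 77 remainder 7
77 ÷ 8 = 9 remainder 5
9 ÷ 8 = 1 remainder 1
1 ÷ 8 = 0 remainder 1
Reading remainders bottom-up:
= 0o1157


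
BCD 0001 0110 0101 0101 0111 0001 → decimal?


Each 4-bit group → digit:
  0001 → 1
  0110 → 6
  0101 → 5
  0101 → 5
  0111 → 7
  0001 → 1
= 165571


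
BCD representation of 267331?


Each digit → 4-bit binary:
  2 → 0010
  6 → 0110
  7 → 0111
  3 → 0011
  3 → 0011
  1 → 0001
= 0010 0110 0111 0011 0011 0001


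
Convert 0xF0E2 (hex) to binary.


Each hex digit → 4 binary bits:
  F = 1111
  0 = 0000
  E = 1110
  2 = 0010
Concatenate: 1111 0000 1110 0010
= 1111000011100010


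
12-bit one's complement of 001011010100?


Original: 001011010100
Invert all bits:
  bit 0: 0 → 1
  bit 1: 0 → 1
  bit 2: 1 → 0
  bit 3: 0 → 1
  bit 4: 1 → 0
  bit 5: 1 → 0
  bit 6: 0 → 1
  bit 7: 1 → 0
  bit 8: 0 → 1
  bit 9: 1 → 0
  bit 10: 0 → 1
  bit 11: 0 → 1
= 110100101011


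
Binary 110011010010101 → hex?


Group into 4-bit nibbles: 0110011010010101
  0110 = 6
  0110 = 6
  1001 = 9
  0101 = 5
= 0x6695


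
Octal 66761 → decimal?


Positional values:
Position 0: 1 × 8^0 = 1
Position 1: 6 × 8^1 = 48
Position 2: 7 × 8^2 = 448
Position 3: 6 × 8^3 = 3072
Position 4: 6 × 8^4 = 24576
Sum = 1 + 48 + 448 + 3072 + 24576
= 28145


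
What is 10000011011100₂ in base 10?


Positional values:
Bit 2: 1 × 2^2 = 4
Bit 3: 1 × 2^3 = 8
Bit 4: 1 × 2^4 = 16
Bit 6: 1 × 2^6 = 64
Bit 7: 1 × 2^7 = 128
Bit 13: 1 × 2^13 = 8192
Sum = 4 + 8 + 16 + 64 + 128 + 8192
= 8412


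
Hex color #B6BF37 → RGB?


Hex: #B6BF37
R = B6₁₆ = 182
G = BF₁₆ = 191
B = 37₁₆ = 55
= RGB(182, 191, 55)


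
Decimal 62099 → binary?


Divide by 2 repeatedly:
62099 ÷ 2 = 31049 remainder 1
31049 ÷ 2 = 15524 remainder 1
15524 ÷ 2 = 7762 remainder 0
7762 ÷ 2 = 3881 remainder 0
3881 ÷ 2 = 1940 remainder 1
1940 ÷ 2 = 970 remainder 0
970 ÷ 2 = 485 remainder 0
485 ÷ 2 = 242 remainder 1
242 ÷ 2 = 121 remainder 0
121 ÷ 2 = 60 remainder 1
60 ÷ 2 = 30 remainder 0
30 ÷ 2 = 15 remainder 0
15 ÷ 2 = 7 remainder 1
7 ÷ 2 = 3 remainder 1
3 ÷ 2 = 1 remainder 1
1 ÷ 2 = 0 remainder 1
Reading remainders bottom-up:
= 1111001010010011


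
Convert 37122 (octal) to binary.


Each octal digit → 3 binary bits:
  3 = 011
  7 = 111
  1 = 001
  2 = 010
  2 = 010
Concatenate: 011 111 001 010 010
= 011111001010010


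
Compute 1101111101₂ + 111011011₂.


Align and add column by column (LSB to MSB, carry propagating):
  01101111101
+ 00111011011
  -----------
  col 0: 1 + 1 + 0 (carry in) = 2 → bit 0, carry out 1
  col 1: 0 + 1 + 1 (carry in) = 2 → bit 0, carry out 1
  col 2: 1 + 0 + 1 (carry in) = 2 → bit 0, carry out 1
  col 3: 1 + 1 + 1 (carry in) = 3 → bit 1, carry out 1
  col 4: 1 + 1 + 1 (carry in) = 3 → bit 1, carry out 1
  col 5: 1 + 0 + 1 (carry in) = 2 → bit 0, carry out 1
  col 6: 1 + 1 + 1 (carry in) = 3 → bit 1, carry out 1
  col 7: 0 + 1 + 1 (carry in) = 2 → bit 0, carry out 1
  col 8: 1 + 1 + 1 (carry in) = 3 → bit 1, carry out 1
  col 9: 1 + 0 + 1 (carry in) = 2 → bit 0, carry out 1
  col 10: 0 + 0 + 1 (carry in) = 1 → bit 1, carry out 0
Reading bits MSB→LSB: 10101011000
Strip leading zeros: 10101011000
= 10101011000


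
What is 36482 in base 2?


Divide by 2 repeatedly:
36482 ÷ 2 = 18241 remainder 0
18241 ÷ 2 = 9120 remainder 1
9120 ÷ 2 = 4560 remainder 0
4560 ÷ 2 = 2280 remainder 0
2280 ÷ 2 = 1140 remainder 0
1140 ÷ 2 = 570 remainder 0
570 ÷ 2 = 285 remainder 0
285 ÷ 2 = 142 remainder 1
142 ÷ 2 = 71 remainder 0
71 ÷ 2 = 35 remainder 1
35 ÷ 2 = 17 remainder 1
17 ÷ 2 = 8 remainder 1
8 ÷ 2 = 4 remainder 0
4 ÷ 2 = 2 remainder 0
2 ÷ 2 = 1 remainder 0
1 ÷ 2 = 0 remainder 1
Reading remainders bottom-up:
= 1000111010000010


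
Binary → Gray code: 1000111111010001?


Binary: 1000111111010001
Gray code: G = B XOR (B >> 1)
B >> 1 = 0100011111101000
1000111111010001 XOR 0100011111101000:
  1 XOR 0 = 1
  0 XOR 1 = 1
  0 XOR 0 = 0
  0 XOR 0 = 0
  1 XOR 0 = 1
  1 XOR 1 = 0
  1 XOR 1 = 0
  1 XOR 1 = 0
  1 XOR 1 = 0
  1 XOR 1 = 0
  0 XOR 1 = 1
  1 XOR 0 = 1
  0 XOR 1 = 1
  0 XOR 0 = 0
  0 XOR 0 = 0
  1 XOR 0 = 1
= 1100100000111001


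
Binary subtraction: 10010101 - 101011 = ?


Align and subtract column by column (LSB to MSB, borrowing when needed):
  10010101
- 00101011
  --------
  col 0: (1 - 0 borrow-in) - 1 → 1 - 1 = 0, borrow out 0
  col 1: (0 - 0 borrow-in) - 1 → borrow from next column: (0+2) - 1 = 1, borrow out 1
  col 2: (1 - 1 borrow-in) - 0 → 0 - 0 = 0, borrow out 0
  col 3: (0 - 0 borrow-in) - 1 → borrow from next column: (0+2) - 1 = 1, borrow out 1
  col 4: (1 - 1 borrow-in) - 0 → 0 - 0 = 0, borrow out 0
  col 5: (0 - 0 borrow-in) - 1 → borrow from next column: (0+2) - 1 = 1, borrow out 1
  col 6: (0 - 1 borrow-in) - 0 → borrow from next column: (-1+2) - 0 = 1, borrow out 1
  col 7: (1 - 1 borrow-in) - 0 → 0 - 0 = 0, borrow out 0
Reading bits MSB→LSB: 01101010
Strip leading zeros: 1101010
= 1101010


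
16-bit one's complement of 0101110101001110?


Original: 0101110101001110
Invert all bits:
  bit 0: 0 → 1
  bit 1: 1 → 0
  bit 2: 0 → 1
  bit 3: 1 → 0
  bit 4: 1 → 0
  bit 5: 1 → 0
  bit 6: 0 → 1
  bit 7: 1 → 0
  bit 8: 0 → 1
  bit 9: 1 → 0
  bit 10: 0 → 1
  bit 11: 0 → 1
  bit 12: 1 → 0
  bit 13: 1 → 0
  bit 14: 1 → 0
  bit 15: 0 → 1
= 1010001010110001


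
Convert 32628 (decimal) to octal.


Divide by 8 repeatedly:
32628 ÷ 8 = 4078 remainder 4
4078 ÷ 8 = 509 remainder 6
509 ÷ 8 = 63 remainder 5
63 ÷ 8 = 7 remainder 7
7 ÷ 8 = 0 remainder 7
Reading remainders bottom-up:
= 0o77564


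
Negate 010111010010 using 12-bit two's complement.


Original: 010111010010
Step 1 - Invert all bits: 101000101101
Step 2 - Add 1: 101000101101 + 1
= 101000101110 (represents -1490)


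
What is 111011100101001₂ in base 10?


Positional values:
Bit 0: 1 × 2^0 = 1
Bit 3: 1 × 2^3 = 8
Bit 5: 1 × 2^5 = 32
Bit 8: 1 × 2^8 = 256
Bit 9: 1 × 2^9 = 512
Bit 10: 1 × 2^10 = 1024
Bit 12: 1 × 2^12 = 4096
Bit 13: 1 × 2^13 = 8192
Bit 14: 1 × 2^14 = 16384
Sum = 1 + 8 + 32 + 256 + 512 + 1024 + 4096 + 8192 + 16384
= 30505


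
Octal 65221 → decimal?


Positional values:
Position 0: 1 × 8^0 = 1
Position 1: 2 × 8^1 = 16
Position 2: 2 × 8^2 = 128
Position 3: 5 × 8^3 = 2560
Position 4: 6 × 8^4 = 24576
Sum = 1 + 16 + 128 + 2560 + 24576
= 27281


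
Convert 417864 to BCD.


Each digit → 4-bit binary:
  4 → 0100
  1 → 0001
  7 → 0111
  8 → 1000
  6 → 0110
  4 → 0100
= 0100 0001 0111 1000 0110 0100


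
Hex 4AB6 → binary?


Each hex digit → 4 binary bits:
  4 = 0100
  A = 1010
  B = 1011
  6 = 0110
Concatenate: 0100 1010 1011 0110
= 0100101010110110


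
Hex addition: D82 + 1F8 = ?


Align and add column by column (LSB to MSB, each column mod 16 with carry):
  0D82
+ 01F8
  ----
  col 0: 2(2) + 8(8) + 0 (carry in) = 10 → A(10), carry out 0
  col 1: 8(8) + F(15) + 0 (carry in) = 23 → 7(7), carry out 1
  col 2: D(13) + 1(1) + 1 (carry in) = 15 → F(15), carry out 0
  col 3: 0(0) + 0(0) + 0 (carry in) = 0 → 0(0), carry out 0
Reading digits MSB→LSB: 0F7A
Strip leading zeros: F7A
= 0xF7A


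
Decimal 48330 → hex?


Divide by 16 repeatedly:
48330 ÷ 16 = 3020 remainder 10 (A)
3020 ÷ 16 = 188 remainder 12 (C)
188 ÷ 16 = 11 remainder 12 (C)
11 ÷ 16 = 0 remainder 11 (B)
Reading remainders bottom-up:
= 0xBCCA


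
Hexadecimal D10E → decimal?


Positional values:
Position 0: E × 16^0 = 14 × 1 = 14
Position 1: 0 × 16^1 = 0 × 16 = 0
Position 2: 1 × 16^2 = 1 × 256 = 256
Position 3: D × 16^3 = 13 × 4096 = 53248
Sum = 14 + 0 + 256 + 53248
= 53518


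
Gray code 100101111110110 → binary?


Gray code: 100101111110110
MSB stays the same: 1
Each subsequent bit = prev_binary XOR current_gray:
  B[1] = 1 XOR 0 = 1
  B[2] = 1 XOR 0 = 1
  B[3] = 1 XOR 1 = 0
  B[4] = 0 XOR 0 = 0
  B[5] = 0 XOR 1 = 1
  B[6] = 1 XOR 1 = 0
  B[7] = 0 XOR 1 = 1
  B[8] = 1 XOR 1 = 0
  B[9] = 0 XOR 1 = 1
  B[10] = 1 XOR 1 = 0
  B[11] = 0 XOR 0 = 0
  B[12] = 0 XOR 1 = 1
  B[13] = 1 XOR 1 = 0
  B[14] = 0 XOR 0 = 0
= 111001010100100 (29348 decimal)


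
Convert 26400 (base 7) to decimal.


Positional values (base 7):
  0 × 7^0 = 0 × 1 = 0
  0 × 7^1 = 0 × 7 = 0
  4 × 7^2 = 4 × 49 = 196
  6 × 7^3 = 6 × 343 = 2058
  2 × 7^4 = 2 × 2401 = 4802
Sum = 0 + 0 + 196 + 2058 + 4802
= 7056


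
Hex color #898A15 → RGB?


Hex: #898A15
R = 89₁₆ = 137
G = 8A₁₆ = 138
B = 15₁₆ = 21
= RGB(137, 138, 21)


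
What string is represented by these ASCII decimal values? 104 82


Codes (decimal): 104 82
Per-code ASCII lookup:
  104  (range 97-122: lowercase, 104 - 97 = 7) → 'h'
  82  (range 65-90: uppercase, 82 - 65 = 17) → 'R'
= 'hR'


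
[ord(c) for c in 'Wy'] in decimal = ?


String: 'Wy'  (2 characters)
Per-character ASCII lookup:
  'W': uppercase starts at 65: 'W' = 65 + 22 = 87
  'y': lowercase starts at 97: 'y' = 97 + 24 = 121
= 87 121


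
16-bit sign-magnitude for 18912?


Sign bit: 0 (positive)
Magnitude: 18912 = 100100111100000
= 0100100111100000


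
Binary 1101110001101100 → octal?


Group into 3-bit groups: 001101110001101100
  001 = 1
  101 = 5
  110 = 6
  001 = 1
  101 = 5
  100 = 4
= 0o156154


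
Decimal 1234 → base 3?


Divide by 3 repeatedly:
1234 ÷ 3 = 411 remainder 1
411 ÷ 3 = 137 remainder 0
137 ÷ 3 = 45 remainder 2
45 ÷ 3 = 15 remainder 0
15 ÷ 3 = 5 remainder 0
5 ÷ 3 = 1 remainder 2
1 ÷ 3 = 0 remainder 1
Reading remainders bottom-up:
= 1200201


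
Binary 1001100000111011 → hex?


Group into 4-bit nibbles: 1001100000111011
  1001 = 9
  1000 = 8
  0011 = 3
  1011 = B
= 0x983B


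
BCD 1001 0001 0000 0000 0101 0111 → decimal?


Each 4-bit group → digit:
  1001 → 9
  0001 → 1
  0000 → 0
  0000 → 0
  0101 → 5
  0111 → 7
= 910057


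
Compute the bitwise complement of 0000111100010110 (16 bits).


Original: 0000111100010110
Invert all bits:
  bit 0: 0 → 1
  bit 1: 0 → 1
  bit 2: 0 → 1
  bit 3: 0 → 1
  bit 4: 1 → 0
  bit 5: 1 → 0
  bit 6: 1 → 0
  bit 7: 1 → 0
  bit 8: 0 → 1
  bit 9: 0 → 1
  bit 10: 0 → 1
  bit 11: 1 → 0
  bit 12: 0 → 1
  bit 13: 1 → 0
  bit 14: 1 → 0
  bit 15: 0 → 1
= 1111000011101001


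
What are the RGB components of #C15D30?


Hex: #C15D30
R = C1₁₆ = 193
G = 5D₁₆ = 93
B = 30₁₆ = 48
= RGB(193, 93, 48)


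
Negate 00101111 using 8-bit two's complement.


Original: 00101111
Step 1 - Invert all bits: 11010000
Step 2 - Add 1: 11010000 + 1
= 11010001 (represents -47)


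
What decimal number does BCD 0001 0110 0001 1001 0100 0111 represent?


Each 4-bit group → digit:
  0001 → 1
  0110 → 6
  0001 → 1
  1001 → 9
  0100 → 4
  0111 → 7
= 161947


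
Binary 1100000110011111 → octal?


Group into 3-bit groups: 001100000110011111
  001 = 1
  100 = 4
  000 = 0
  110 = 6
  011 = 3
  111 = 7
= 0o140637


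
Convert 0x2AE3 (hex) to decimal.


Positional values:
Position 0: 3 × 16^0 = 3 × 1 = 3
Position 1: E × 16^1 = 14 × 16 = 224
Position 2: A × 16^2 = 10 × 256 = 2560
Position 3: 2 × 16^3 = 2 × 4096 = 8192
Sum = 3 + 224 + 2560 + 8192
= 10979


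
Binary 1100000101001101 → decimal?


Positional values:
Bit 0: 1 × 2^0 = 1
Bit 2: 1 × 2^2 = 4
Bit 3: 1 × 2^3 = 8
Bit 6: 1 × 2^6 = 64
Bit 8: 1 × 2^8 = 256
Bit 14: 1 × 2^14 = 16384
Bit 15: 1 × 2^15 = 32768
Sum = 1 + 4 + 8 + 64 + 256 + 16384 + 32768
= 49485


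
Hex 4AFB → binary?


Each hex digit → 4 binary bits:
  4 = 0100
  A = 1010
  F = 1111
  B = 1011
Concatenate: 0100 1010 1111 1011
= 0100101011111011


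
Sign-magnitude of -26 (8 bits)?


Sign bit: 1 (negative)
Magnitude: 26 = 0011010
= 10011010


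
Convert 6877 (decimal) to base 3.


Divide by 3 repeatedly:
6877 ÷ 3 = 2292 remainder 1
2292 ÷ 3 = 764 remainder 0
764 ÷ 3 = 254 remainder 2
254 ÷ 3 = 84 remainder 2
84 ÷ 3 = 28 remainder 0
28 ÷ 3 = 9 remainder 1
9 ÷ 3 = 3 remainder 0
3 ÷ 3 = 1 remainder 0
1 ÷ 3 = 0 remainder 1
Reading remainders bottom-up:
= 100102201


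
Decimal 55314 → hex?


Divide by 16 repeatedly:
55314 ÷ 16 = 3457 remainder 2 (2)
3457 ÷ 16 = 216 remainder 1 (1)
216 ÷ 16 = 13 remainder 8 (8)
13 ÷ 16 = 0 remainder 13 (D)
Reading remainders bottom-up:
= 0xD812


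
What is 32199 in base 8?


Divide by 8 repeatedly:
32199 ÷ 8 = 4024 remainder 7
4024 ÷ 8 = 503 remainder 0
503 ÷ 8 = 62 remainder 7
62 ÷ 8 = 7 remainder 6
7 ÷ 8 = 0 remainder 7
Reading remainders bottom-up:
= 0o76707


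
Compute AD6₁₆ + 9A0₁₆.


Align and add column by column (LSB to MSB, each column mod 16 with carry):
  0AD6
+ 09A0
  ----
  col 0: 6(6) + 0(0) + 0 (carry in) = 6 → 6(6), carry out 0
  col 1: D(13) + A(10) + 0 (carry in) = 23 → 7(7), carry out 1
  col 2: A(10) + 9(9) + 1 (carry in) = 20 → 4(4), carry out 1
  col 3: 0(0) + 0(0) + 1 (carry in) = 1 → 1(1), carry out 0
Reading digits MSB→LSB: 1476
Strip leading zeros: 1476
= 0x1476


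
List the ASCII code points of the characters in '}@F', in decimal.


String: '}@F'  (3 characters)
Per-character ASCII lookup:
  '}': special character: '}' = 125
  '@': special character: '@' = 64
  'F': uppercase starts at 65: 'F' = 65 + 5 = 70
= 125 64 70


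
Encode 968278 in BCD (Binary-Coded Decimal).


Each digit → 4-bit binary:
  9 → 1001
  6 → 0110
  8 → 1000
  2 → 0010
  7 → 0111
  8 → 1000
= 1001 0110 1000 0010 0111 1000


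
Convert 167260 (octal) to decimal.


Positional values:
Position 0: 0 × 8^0 = 0
Position 1: 6 × 8^1 = 48
Position 2: 2 × 8^2 = 128
Position 3: 7 × 8^3 = 3584
Position 4: 6 × 8^4 = 24576
Position 5: 1 × 8^5 = 32768
Sum = 0 + 48 + 128 + 3584 + 24576 + 32768
= 61104


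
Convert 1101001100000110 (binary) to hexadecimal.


Group into 4-bit nibbles: 1101001100000110
  1101 = D
  0011 = 3
  0000 = 0
  0110 = 6
= 0xD306


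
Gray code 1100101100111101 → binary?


Gray code: 1100101100111101
MSB stays the same: 1
Each subsequent bit = prev_binary XOR current_gray:
  B[1] = 1 XOR 1 = 0
  B[2] = 0 XOR 0 = 0
  B[3] = 0 XOR 0 = 0
  B[4] = 0 XOR 1 = 1
  B[5] = 1 XOR 0 = 1
  B[6] = 1 XOR 1 = 0
  B[7] = 0 XOR 1 = 1
  B[8] = 1 XOR 0 = 1
  B[9] = 1 XOR 0 = 1
  B[10] = 1 XOR 1 = 0
  B[11] = 0 XOR 1 = 1
  B[12] = 1 XOR 1 = 0
  B[13] = 0 XOR 1 = 1
  B[14] = 1 XOR 0 = 1
  B[15] = 1 XOR 1 = 0
= 1000110111010110 (36310 decimal)
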